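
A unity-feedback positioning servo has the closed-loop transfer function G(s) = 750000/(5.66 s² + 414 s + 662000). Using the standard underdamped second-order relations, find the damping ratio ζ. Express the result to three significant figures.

Dividing through by 5.66: denominator becomes s² + 73.14 s + 117000.
So ω_n = √117000 = 342 rad/s and ζ = 73.14/(2·342) = 0.107.

ζ ≈ 0.107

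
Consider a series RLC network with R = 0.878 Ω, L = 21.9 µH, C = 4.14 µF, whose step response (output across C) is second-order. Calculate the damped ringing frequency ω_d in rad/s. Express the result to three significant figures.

ω_d ≈ 103000 rad/s

For a series RLC circuit (capacitor voltage as output), ω_n = 1/√(LC) = 1/√(21.9 µH · 4.14 µF) = 105000 rad/s.
ζ = (R/2)·√(C/L) = (0.878/2)·√(4.14 µF/21.9 µH) = 0.191.
ω_d = 105000·√(1 − 0.191²) = 103000 rad/s.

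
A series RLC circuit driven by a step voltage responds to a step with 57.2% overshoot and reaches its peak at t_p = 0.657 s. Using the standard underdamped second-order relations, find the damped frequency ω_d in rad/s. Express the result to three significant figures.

t_p = π/ω_d, so ω_d = π/0.657 = 4.78 rad/s.

ω_d ≈ 4.78 rad/s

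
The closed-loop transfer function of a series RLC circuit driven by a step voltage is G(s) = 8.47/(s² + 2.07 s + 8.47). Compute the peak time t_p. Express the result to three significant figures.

t_p ≈ 1.15 s

Matching coefficients with s² + 2ζω_n s + ω_n² gives ω_n² = 8.47 ⇒ ω_n = 2.91 rad/s, and ζ = 2.07/(2ω_n) = 0.356.
The damped frequency ω_d = ω_n√(1−ζ²) = 2.72 rad/s. Then t_p = π/ω_d = 1.15 s.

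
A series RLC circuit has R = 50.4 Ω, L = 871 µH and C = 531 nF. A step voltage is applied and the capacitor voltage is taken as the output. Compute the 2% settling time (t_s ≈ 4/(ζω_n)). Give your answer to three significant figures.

For a series RLC circuit (capacitor voltage as output), ω_n = 1/√(LC) = 1/√(871 µH · 531 nF) = 46500 rad/s.
ζ = (R/2)·√(C/L) = (50.4/2)·√(531 nF/871 µH) = 0.622.
t_s ≈ 4/(ζω_n) = 0.000138 s.

t_s ≈ 0.000138 s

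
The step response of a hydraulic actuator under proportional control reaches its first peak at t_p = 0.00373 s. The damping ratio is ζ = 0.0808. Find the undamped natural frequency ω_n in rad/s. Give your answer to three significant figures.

Peak time t_p = π/ω_d, so ω_d = π/t_p = π/0.00373 = 842 rad/s.
ω_n = ω_d/√(1−ζ²) = 842/√0.993 = 845 rad/s.

ω_n ≈ 845 rad/s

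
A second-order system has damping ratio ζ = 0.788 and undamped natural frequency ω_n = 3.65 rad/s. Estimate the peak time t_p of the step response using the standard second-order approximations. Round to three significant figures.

t_p ≈ 1.40 s

The damped frequency is ω_d = ω_n√(1−ζ²) = 3.65·√(1−0.621) = 2.25 rad/s.
Peak time t_p = π/ω_d = π/2.25 = 1.40 s.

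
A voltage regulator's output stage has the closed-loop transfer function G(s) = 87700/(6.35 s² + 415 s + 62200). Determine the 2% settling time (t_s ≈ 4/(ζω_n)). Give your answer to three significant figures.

t_s ≈ 0.122 s

Dividing through by 6.35: denominator becomes s² + 65.35 s + 9795.
So ω_n = √9795 = 99.0 rad/s and ζ = 65.35/(2·99.0) = 0.330.
t_s ≈ 4/(ζω_n) = 0.122 s.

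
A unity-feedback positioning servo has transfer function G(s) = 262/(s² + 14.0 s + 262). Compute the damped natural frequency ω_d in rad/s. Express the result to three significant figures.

Matching coefficients with s² + 2ζω_n s + ω_n² gives ω_n² = 262 ⇒ ω_n = 16.2 rad/s, and ζ = 14.0/(2ω_n) = 0.432.
The damped frequency ω_d = ω_n√(1−ζ²) = 14.6 rad/s.

ω_d ≈ 14.6 rad/s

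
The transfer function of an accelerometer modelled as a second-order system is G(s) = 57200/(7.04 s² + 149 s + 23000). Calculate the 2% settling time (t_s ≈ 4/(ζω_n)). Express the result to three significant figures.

t_s ≈ 0.378 s

Dividing through by 7.04: denominator becomes s² + 21.16 s + 3267.
So ω_n = √3267 = 57.2 rad/s and ζ = 21.16/(2·57.2) = 0.185.
t_s ≈ 4/(ζω_n) = 0.378 s.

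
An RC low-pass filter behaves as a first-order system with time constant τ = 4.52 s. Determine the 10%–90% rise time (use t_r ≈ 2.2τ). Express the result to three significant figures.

t_r ≈ 9.94 s

t_r ≈ 2.2τ = 9.94 s.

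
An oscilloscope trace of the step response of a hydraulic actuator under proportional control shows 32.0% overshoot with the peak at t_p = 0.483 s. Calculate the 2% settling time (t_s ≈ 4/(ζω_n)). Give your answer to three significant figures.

t_s ≈ 1.70 s

ζ from %OS: ζ = |ln 0.320|/√(π²+ln²0.320) = 0.341.
From t_p = π/ω_d, ω_d = π/0.483 = 6.50 rad/s, so ω_n = ω_d/√(1−ζ²) = 6.92 rad/s.
t_s ≈ 4/(ζω_n) = 4/(0.341·6.92) = 1.70 s.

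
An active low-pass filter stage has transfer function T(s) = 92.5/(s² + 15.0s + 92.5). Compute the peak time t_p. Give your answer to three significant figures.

t_p ≈ 0.522 s

Comparing the denominator to s² + 2ζω_n s + ω_n²: ω_n = √92.5 = 9.62 rad/s, and 2ζω_n = 15.0 so ζ = 15.0/(2·9.62) = 0.780.
The damped frequency ω_d = ω_n√(1−ζ²) = 6.02 rad/s. Then t_p = π/ω_d = 0.522 s.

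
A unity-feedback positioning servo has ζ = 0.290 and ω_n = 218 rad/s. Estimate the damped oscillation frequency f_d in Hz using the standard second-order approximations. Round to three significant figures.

f_d ≈ 33.2 Hz

ω_d = ω_n√(1−ζ²) = 218·√0.916 = 209 rad/s.
f_d = ω_d/(2π) = 33.2 Hz.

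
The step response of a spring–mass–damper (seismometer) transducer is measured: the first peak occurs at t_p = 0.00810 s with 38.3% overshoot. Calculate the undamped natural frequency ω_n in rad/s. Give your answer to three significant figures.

ω_n ≈ 406 rad/s

ζ from %OS: ζ = |ln 0.383|/√(π²+ln²0.383) = 0.292.
t_p = π/ω_d ⇒ ω_d = 388 rad/s; then ω_n = ω_d/√(1−ζ²) = 406 rad/s.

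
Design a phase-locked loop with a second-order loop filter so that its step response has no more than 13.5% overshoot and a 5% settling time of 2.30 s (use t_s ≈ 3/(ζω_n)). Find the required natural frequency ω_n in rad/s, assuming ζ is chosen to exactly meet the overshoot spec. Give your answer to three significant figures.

ζ = −ln(OS)/√(π² + (ln OS)²). With OS = 0.135, ln OS = −2.002 and ζ = 2.002/3.726 = 0.538.
Then ω_n = 3/(ζ t_s) = 3/(0.538 × 2.30) = 2.43 rad/s.

ω_n ≈ 2.43 rad/s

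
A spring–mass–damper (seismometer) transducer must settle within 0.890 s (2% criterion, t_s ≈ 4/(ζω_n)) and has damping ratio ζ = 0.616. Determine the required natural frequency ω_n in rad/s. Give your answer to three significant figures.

Rearranging t_s ≈ 4/(ζω_n) gives ω_n = 4/(ζ·t_s) = 4/(0.616 × 0.890) = 7.30 rad/s.

ω_n ≈ 7.30 rad/s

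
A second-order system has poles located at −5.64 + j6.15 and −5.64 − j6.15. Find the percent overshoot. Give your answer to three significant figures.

The poles are at −σ ± jω_d with σ = 5.64 and ω_d = 6.15, so ω_n = √(σ²+ω_d²) = 8.34 rad/s and ζ = σ/ω_n = 0.676.
%OS = 100·exp(−πζ/√(1−ζ²)) = 5.61%.

%OS ≈ 5.61%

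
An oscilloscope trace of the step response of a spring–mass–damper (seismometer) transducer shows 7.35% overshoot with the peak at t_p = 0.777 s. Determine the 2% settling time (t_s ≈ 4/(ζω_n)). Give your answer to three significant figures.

t_s ≈ 1.19 s

From the overshoot, ζ = −ln(OS)/√(π²+ln²(OS)) = 0.639.
t_p = π/ω_d ⇒ ω_d = 4.04 rad/s; then ω_n = ω_d/√(1−ζ²) = 5.26 rad/s.
t_s ≈ 4/(ζω_n) = 4/(0.639·5.26) = 1.19 s.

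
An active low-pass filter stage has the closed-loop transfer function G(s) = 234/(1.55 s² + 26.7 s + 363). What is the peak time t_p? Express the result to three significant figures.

Dividing through by 1.55: denominator becomes s² + 17.23 s + 234.2.
So ω_n = √234.2 = 15.3 rad/s and ζ = 17.23/(2·15.3) = 0.563.
ω_d = ω_n√(1−ζ²) = 12.6 rad/s. t_p = π/ω_d = 0.248 s.

t_p ≈ 0.248 s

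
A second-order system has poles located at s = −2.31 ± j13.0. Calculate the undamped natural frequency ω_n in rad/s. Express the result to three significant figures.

ω_n ≈ 13.2 rad/s

The poles are at −σ ± jω_d with σ = 2.31 and ω_d = 13.0, so ω_n = √(σ²+ω_d²) = 13.2 rad/s and ζ = σ/ω_n = 0.175.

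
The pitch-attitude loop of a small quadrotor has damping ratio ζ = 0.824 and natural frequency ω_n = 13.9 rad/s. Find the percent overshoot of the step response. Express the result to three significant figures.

For an underdamped second-order system, %OS = 100·exp(−πζ/√(1−ζ²)).
πζ/√(1−ζ²) = π·0.824/√(1−0.679) = 4.569, so %OS = 100·e^(−4.569) = 1.04%.

%OS ≈ 1.04%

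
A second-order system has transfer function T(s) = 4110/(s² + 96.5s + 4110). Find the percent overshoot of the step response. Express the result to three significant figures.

%OS ≈ 2.76%

Matching coefficients with s² + 2ζω_n s + ω_n² gives ω_n² = 4110 ⇒ ω_n = 64.1 rad/s, and ζ = 96.5/(2ω_n) = 0.753.
Overshoot: exp(−π·0.753/√(1−0.753²)) = 0.0276, i.e. 2.76%.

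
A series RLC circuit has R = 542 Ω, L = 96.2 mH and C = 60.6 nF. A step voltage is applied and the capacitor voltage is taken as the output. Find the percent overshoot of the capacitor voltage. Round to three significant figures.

For a series RLC circuit (capacitor voltage as output), ω_n = 1/√(LC) = 1/√(96.2 mH · 60.6 nF) = 13100 rad/s.
ζ = (R/2)·√(C/L) = (542/2)·√(60.6 nF/96.2 mH) = 0.215.
%OS = 100 e^{−πζ/√(1−ζ²)} with ζ = 0.215 gives 50.1%.

%OS ≈ 50.1%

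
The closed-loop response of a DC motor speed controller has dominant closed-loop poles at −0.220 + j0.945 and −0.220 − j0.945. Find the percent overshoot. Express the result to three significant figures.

%OS ≈ 48.1%

The poles are at −σ ± jω_d with σ = 0.220 and ω_d = 0.945, so ω_n = √(σ²+ω_d²) = 0.970 rad/s and ζ = σ/ω_n = 0.227.
Overshoot: exp(−π·0.227/√(1−0.227²)) = 0.481, i.e. 48.1%.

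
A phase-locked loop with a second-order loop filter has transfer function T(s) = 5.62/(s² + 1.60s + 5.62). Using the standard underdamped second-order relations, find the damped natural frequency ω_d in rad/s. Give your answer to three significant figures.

Comparing the denominator to s² + 2ζω_n s + ω_n²: ω_n = √5.62 = 2.37 rad/s, and 2ζω_n = 1.60 so ζ = 1.60/(2·2.37) = 0.337.
ω_d = 2.37·√(1 − 0.337²) = 2.23 rad/s.

ω_d ≈ 2.23 rad/s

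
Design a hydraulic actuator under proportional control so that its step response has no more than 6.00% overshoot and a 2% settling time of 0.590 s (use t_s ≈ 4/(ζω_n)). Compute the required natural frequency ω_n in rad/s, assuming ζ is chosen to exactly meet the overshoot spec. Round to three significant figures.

ω_n ≈ 10.2 rad/s

ζ = −ln(OS)/√(π² + (ln OS)²). With OS = 0.0600, ln OS = −2.813 and ζ = 2.813/4.217 = 0.667.
Then ω_n = 4/(ζ t_s) = 4/(0.667 × 0.590) = 10.2 rad/s.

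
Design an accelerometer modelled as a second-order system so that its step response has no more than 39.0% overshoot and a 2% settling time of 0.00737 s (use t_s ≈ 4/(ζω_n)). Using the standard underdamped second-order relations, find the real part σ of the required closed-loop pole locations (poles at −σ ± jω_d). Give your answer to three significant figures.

σ ≈ 543

The settling-time spec alone fixes σ = ζω_n = 4/t_s = 4/0.00737 = 543.
(Overshoot then fixes ζ = 0.287 and hence ω_d = σ·√(1−ζ²)/ζ = 1810 rad/s.)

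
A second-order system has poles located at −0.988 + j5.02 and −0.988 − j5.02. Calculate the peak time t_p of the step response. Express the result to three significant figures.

t_p ≈ 0.626 s

t_p = π/ω_d with ω_d = 5.02 (the imaginary part), so t_p = 0.626 s.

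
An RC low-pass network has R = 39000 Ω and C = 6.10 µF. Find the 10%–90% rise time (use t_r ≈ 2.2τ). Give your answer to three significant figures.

τ = RC = 39000 × 6.10 µF = 0.238 s.
t_r ≈ 2.2τ = 0.523 s.

t_r ≈ 0.523 s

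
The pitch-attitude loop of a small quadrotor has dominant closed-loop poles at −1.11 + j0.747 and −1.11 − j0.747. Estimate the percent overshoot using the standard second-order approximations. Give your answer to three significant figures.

%OS ≈ 0.939%

The poles are at −σ ± jω_d with σ = 1.11 and ω_d = 0.747, so ω_n = √(σ²+ω_d²) = 1.34 rad/s and ζ = σ/ω_n = 0.830.
Overshoot: exp(−π·0.830/√(1−0.830²)) = 0.00939, i.e. 0.939%.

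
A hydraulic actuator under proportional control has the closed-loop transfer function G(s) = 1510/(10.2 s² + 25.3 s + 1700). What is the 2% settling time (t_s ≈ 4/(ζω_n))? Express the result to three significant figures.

Dividing through by 10.2: denominator becomes s² + 2.480 s + 166.7.
So ω_n = √166.7 = 12.9 rad/s and ζ = 2.480/(2·12.9) = 0.0961.
t_s ≈ 4/(ζω_n) = 3.23 s.

t_s ≈ 3.23 s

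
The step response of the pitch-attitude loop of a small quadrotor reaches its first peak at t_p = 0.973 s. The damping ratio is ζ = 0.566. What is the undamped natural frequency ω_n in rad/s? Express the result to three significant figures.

Peak time t_p = π/ω_d, so ω_d = π/t_p = π/0.973 = 3.23 rad/s.
ω_n = ω_d/√(1−ζ²) = 3.23/√0.680 = 3.92 rad/s.

ω_n ≈ 3.92 rad/s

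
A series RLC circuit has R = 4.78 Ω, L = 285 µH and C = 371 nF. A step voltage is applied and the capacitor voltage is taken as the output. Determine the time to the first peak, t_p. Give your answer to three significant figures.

For a series RLC circuit (capacitor voltage as output), ω_n = 1/√(LC) = 1/√(285 µH · 371 nF) = 97300 rad/s.
ζ = (R/2)·√(C/L) = (4.78/2)·√(371 nF/285 µH) = 0.0862.
ω_d = 97300·√(1 − 0.0862²) = 96900 rad/s. t_p = π/ω_d = 0.0000324 s.

t_p ≈ 0.0000324 s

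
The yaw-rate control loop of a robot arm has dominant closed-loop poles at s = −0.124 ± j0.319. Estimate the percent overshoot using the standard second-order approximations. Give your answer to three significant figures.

%OS ≈ 29.5%

|pole| = ω_n = √(0.124² + 0.319²) = 0.342 rad/s; ζ = cos θ = σ/ω_n = 0.362.
Overshoot: exp(−π·0.362/√(1−0.362²)) = 0.295, i.e. 29.5%.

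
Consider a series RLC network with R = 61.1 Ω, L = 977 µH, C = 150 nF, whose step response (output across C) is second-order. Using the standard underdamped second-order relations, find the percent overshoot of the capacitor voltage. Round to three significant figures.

For a series RLC circuit (capacitor voltage as output), ω_n = 1/√(LC) = 1/√(977 µH · 150 nF) = 82600 rad/s.
ζ = (R/2)·√(C/L) = (61.1/2)·√(150 nF/977 µH) = 0.379.
%OS = 100 e^{−πζ/√(1−ζ²)} with ζ = 0.379 gives 27.7%.

%OS ≈ 27.7%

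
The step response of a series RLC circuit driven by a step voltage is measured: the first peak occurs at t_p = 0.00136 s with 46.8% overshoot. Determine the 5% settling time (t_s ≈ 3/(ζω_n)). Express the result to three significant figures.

t_s ≈ 0.00537 s

The overshoot fixes ζ = −ln(OS)/√(π²+ln²(OS)) = 0.235.
t_p = π/ω_d ⇒ ω_d = 2310 rad/s; then ω_n = ω_d/√(1−ζ²) = 2380 rad/s.
t_s ≈ 3/(ζω_n) = 3/(0.235·2380) = 0.00537 s.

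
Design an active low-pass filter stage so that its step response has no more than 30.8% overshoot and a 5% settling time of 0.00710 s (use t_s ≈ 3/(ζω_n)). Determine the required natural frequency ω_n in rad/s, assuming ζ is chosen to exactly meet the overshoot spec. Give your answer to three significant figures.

ω_n ≈ 1200 rad/s

From %OS = 100·exp(−πζ/√(1−ζ²)), invert to get ζ = −ln(OS)/√(π² + ln²(OS)) with OS = 0.308.
−ln 0.308 = 1.178, so ζ = 1.178/√(π² + 1.387) = 0.351.
From t_s ≈ 3/(ζω_n): ω_n = 3/(ζ·t_s) = 3/(0.351·0.00710) = 1200 rad/s.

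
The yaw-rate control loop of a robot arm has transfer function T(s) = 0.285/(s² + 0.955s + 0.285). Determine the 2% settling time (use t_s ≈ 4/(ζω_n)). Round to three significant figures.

t_s ≈ 8.38 s

ω_n = √0.285 = 0.534 rad/s; ζ = 0.955/(2·0.534) = 0.894.
t_s ≈ 4/(ζω_n) = 4/(0.894·0.534) = 8.38 s.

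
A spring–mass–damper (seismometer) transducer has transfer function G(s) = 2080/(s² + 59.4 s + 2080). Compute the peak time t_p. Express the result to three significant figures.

t_p ≈ 0.0908 s

Matching coefficients with s² + 2ζω_n s + ω_n² gives ω_n² = 2080 ⇒ ω_n = 45.6 rad/s, and ζ = 59.4/(2ω_n) = 0.651.
ω_d = 45.6·√(1 − 0.651²) = 34.6 rad/s. Then t_p = π/ω_d = 0.0908 s.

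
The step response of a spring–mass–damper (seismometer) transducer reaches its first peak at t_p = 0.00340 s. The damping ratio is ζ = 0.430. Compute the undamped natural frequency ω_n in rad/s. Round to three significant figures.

ω_n ≈ 1020 rad/s

Peak time t_p = π/ω_d, so ω_d = π/t_p = π/0.00340 = 924 rad/s.
ω_n = ω_d/√(1−ζ²) = 924/√0.815 = 1020 rad/s.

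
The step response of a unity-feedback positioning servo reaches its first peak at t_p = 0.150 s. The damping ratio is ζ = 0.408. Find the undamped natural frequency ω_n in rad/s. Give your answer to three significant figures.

Peak time t_p = π/ω_d, so ω_d = π/t_p = π/0.150 = 20.9 rad/s.
ω_n = ω_d/√(1−ζ²) = 20.9/√0.834 = 22.9 rad/s.

ω_n ≈ 22.9 rad/s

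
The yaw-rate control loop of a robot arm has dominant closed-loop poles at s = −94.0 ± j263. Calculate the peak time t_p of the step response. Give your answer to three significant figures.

t_p = π/ω_d with ω_d = 263 (the imaginary part), so t_p = 0.0119 s.

t_p ≈ 0.0119 s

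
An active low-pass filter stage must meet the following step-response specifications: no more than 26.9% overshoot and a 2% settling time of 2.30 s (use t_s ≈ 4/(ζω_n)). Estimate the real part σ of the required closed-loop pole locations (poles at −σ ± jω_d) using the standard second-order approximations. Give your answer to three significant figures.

σ ≈ 1.74

The settling-time spec alone fixes σ = ζω_n = 4/t_s = 4/2.30 = 1.74.
(Overshoot then fixes ζ = 0.386 and hence ω_d = σ·√(1−ζ²)/ζ = 4.16 rad/s.)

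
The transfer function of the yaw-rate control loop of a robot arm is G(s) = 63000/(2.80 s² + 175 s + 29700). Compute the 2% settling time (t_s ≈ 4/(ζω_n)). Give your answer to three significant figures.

t_s ≈ 0.128 s

Dividing through by 2.80: denominator becomes s² + 62.50 s + 10610.
So ω_n = √10610 = 103 rad/s and ζ = 62.50/(2·103) = 0.303.
t_s ≈ 4/(ζω_n) = 0.128 s.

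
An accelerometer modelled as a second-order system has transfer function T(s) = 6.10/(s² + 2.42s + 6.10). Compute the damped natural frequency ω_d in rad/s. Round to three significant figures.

ω_d ≈ 2.15 rad/s

Comparing the denominator to s² + 2ζω_n s + ω_n²: ω_n = √6.10 = 2.47 rad/s, and 2ζω_n = 2.42 so ζ = 2.42/(2·2.47) = 0.490.
ω_d = ω_n√(1−ζ²) = 2.15 rad/s.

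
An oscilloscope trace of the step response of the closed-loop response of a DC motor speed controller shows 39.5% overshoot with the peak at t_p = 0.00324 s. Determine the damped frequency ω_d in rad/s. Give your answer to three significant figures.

ω_d ≈ 970 rad/s

t_p = π/ω_d, so ω_d = π/0.00324 = 970 rad/s.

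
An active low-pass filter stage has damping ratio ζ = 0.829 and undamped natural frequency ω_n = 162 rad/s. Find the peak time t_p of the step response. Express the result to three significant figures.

t_p ≈ 0.0347 s

The damped frequency is ω_d = ω_n√(1−ζ²) = 162·√(1−0.687) = 90.6 rad/s.
Peak time t_p = π/ω_d = π/90.6 = 0.0347 s.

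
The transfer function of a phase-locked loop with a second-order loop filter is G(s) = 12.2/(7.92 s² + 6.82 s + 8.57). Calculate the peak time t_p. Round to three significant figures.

t_p ≈ 3.32 s

Dividing through by 7.92: denominator becomes s² + 0.8611 s + 1.082.
So ω_n = √1.082 = 1.04 rad/s and ζ = 0.8611/(2·1.04) = 0.414.
ω_d = ω_n√(1−ζ²) = 0.947 rad/s. t_p = π/ω_d = 3.32 s.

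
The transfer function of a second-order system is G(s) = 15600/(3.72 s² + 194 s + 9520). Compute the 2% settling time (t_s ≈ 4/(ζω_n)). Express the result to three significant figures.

t_s ≈ 0.153 s

Dividing through by 3.72: denominator becomes s² + 52.15 s + 2559.
So ω_n = √2559 = 50.6 rad/s and ζ = 52.15/(2·50.6) = 0.515.
t_s ≈ 4/(ζω_n) = 0.153 s.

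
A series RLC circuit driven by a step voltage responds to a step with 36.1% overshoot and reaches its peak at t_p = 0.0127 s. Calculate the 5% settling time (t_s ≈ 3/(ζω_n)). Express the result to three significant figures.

t_s ≈ 0.0374 s

The overshoot fixes ζ = −ln(OS)/√(π²+ln²(OS)) = 0.308.
From t_p = π/ω_d, ω_d = π/0.0127 = 247 rad/s, so ω_n = ω_d/√(1−ζ²) = 260 rad/s.
t_s ≈ 3/(ζω_n) = 3/(0.308·260) = 0.0374 s.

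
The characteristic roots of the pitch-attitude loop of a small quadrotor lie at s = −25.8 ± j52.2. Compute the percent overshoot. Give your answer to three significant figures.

The poles are at −σ ± jω_d with σ = 25.8 and ω_d = 52.2, so ω_n = √(σ²+ω_d²) = 58.2 rad/s and ζ = σ/ω_n = 0.443.
%OS = 100 e^{−πζ/√(1−ζ²)} with ζ = 0.443 gives 21.2%.

%OS ≈ 21.2%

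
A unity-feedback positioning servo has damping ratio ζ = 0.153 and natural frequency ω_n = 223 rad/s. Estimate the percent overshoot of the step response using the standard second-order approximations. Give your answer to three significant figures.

%OS ≈ 61.5%

For an underdamped second-order system, %OS = 100·exp(−πζ/√(1−ζ²)).
πζ/√(1−ζ²) = π·0.153/√(1−0.0234) = 0.4864, so %OS = 100·e^(−0.4864) = 61.5%.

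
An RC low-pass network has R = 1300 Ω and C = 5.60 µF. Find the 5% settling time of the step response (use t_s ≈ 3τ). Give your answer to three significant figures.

τ = RC = 1300 × 5.60 µF = 0.00728 s.
t_s ≈ 3τ = 0.0218 s.

t_s ≈ 0.0218 s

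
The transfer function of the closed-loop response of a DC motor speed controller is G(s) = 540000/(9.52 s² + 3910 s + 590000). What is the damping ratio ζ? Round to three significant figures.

ζ ≈ 0.825

Dividing through by 9.52: denominator becomes s² + 410.7 s + 61970.
So ω_n = √61970 = 249 rad/s and ζ = 410.7/(2·249) = 0.825.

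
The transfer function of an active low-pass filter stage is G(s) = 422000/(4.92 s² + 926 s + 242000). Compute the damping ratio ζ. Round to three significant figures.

ζ ≈ 0.424

Dividing through by 4.92: denominator becomes s² + 188.2 s + 49190.
So ω_n = √49190 = 222 rad/s and ζ = 188.2/(2·222) = 0.424.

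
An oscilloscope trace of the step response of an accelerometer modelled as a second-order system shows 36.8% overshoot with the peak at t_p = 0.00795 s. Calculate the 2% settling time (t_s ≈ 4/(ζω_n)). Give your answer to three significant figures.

t_s ≈ 0.0318 s

The overshoot fixes ζ = −ln(OS)/√(π²+ln²(OS)) = 0.303.
From t_p = π/ω_d, ω_d = π/0.00795 = 395 rad/s, so ω_n = ω_d/√(1−ζ²) = 415 rad/s.
t_s ≈ 4/(ζω_n) = 4/(0.303·415) = 0.0318 s.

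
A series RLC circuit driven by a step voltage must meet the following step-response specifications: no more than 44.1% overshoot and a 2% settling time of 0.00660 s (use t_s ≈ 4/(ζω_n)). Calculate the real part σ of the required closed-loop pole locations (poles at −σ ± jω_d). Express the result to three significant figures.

σ ≈ 606

The settling-time spec alone fixes σ = ζω_n = 4/t_s = 4/0.00660 = 606.
(Overshoot then fixes ζ = 0.252 and hence ω_d = σ·√(1−ζ²)/ζ = 2330 rad/s.)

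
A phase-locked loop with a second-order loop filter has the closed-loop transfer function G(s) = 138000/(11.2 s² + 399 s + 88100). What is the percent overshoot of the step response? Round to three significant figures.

%OS ≈ 52.5%

Dividing through by 11.2: denominator becomes s² + 35.62 s + 7866.
So ω_n = √7866 = 88.7 rad/s and ζ = 35.62/(2·88.7) = 0.201.
%OS = 100·exp(−πζ/√(1−ζ²)) = 52.5%.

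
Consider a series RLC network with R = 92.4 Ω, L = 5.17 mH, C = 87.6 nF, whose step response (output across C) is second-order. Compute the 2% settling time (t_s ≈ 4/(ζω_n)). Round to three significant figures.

For a series RLC circuit (capacitor voltage as output), ω_n = 1/√(LC) = 1/√(5.17 mH · 87.6 nF) = 47000 rad/s.
ζ = (R/2)·√(C/L) = (92.4/2)·√(87.6 nF/5.17 mH) = 0.190.
t_s ≈ 4/(ζω_n) = 0.000448 s.

t_s ≈ 0.000448 s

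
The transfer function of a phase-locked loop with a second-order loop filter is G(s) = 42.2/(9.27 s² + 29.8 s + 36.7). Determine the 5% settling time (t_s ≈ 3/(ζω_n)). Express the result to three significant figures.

Dividing through by 9.27: denominator becomes s² + 3.215 s + 3.959.
So ω_n = √3.959 = 1.99 rad/s and ζ = 3.215/(2·1.99) = 0.808.
t_s ≈ 3/(ζω_n) = 1.87 s.

t_s ≈ 1.87 s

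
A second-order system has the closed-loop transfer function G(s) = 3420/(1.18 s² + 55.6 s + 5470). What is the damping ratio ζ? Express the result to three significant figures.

Dividing through by 1.18: denominator becomes s² + 47.12 s + 4636.
So ω_n = √4636 = 68.1 rad/s and ζ = 47.12/(2·68.1) = 0.346.

ζ ≈ 0.346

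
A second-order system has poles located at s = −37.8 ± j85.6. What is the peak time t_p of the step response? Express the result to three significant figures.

t_p = π/ω_d with ω_d = 85.6 (the imaginary part), so t_p = 0.0367 s.

t_p ≈ 0.0367 s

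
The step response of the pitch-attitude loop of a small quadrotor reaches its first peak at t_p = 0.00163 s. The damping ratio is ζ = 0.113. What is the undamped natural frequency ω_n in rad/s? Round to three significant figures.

ω_n ≈ 1940 rad/s

Peak time t_p = π/ω_d, so ω_d = π/t_p = π/0.00163 = 1930 rad/s.
ω_n = ω_d/√(1−ζ²) = 1930/√0.987 = 1940 rad/s.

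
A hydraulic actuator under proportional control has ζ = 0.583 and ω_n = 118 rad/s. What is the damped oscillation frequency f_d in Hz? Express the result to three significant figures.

f_d ≈ 15.3 Hz

ω_d = ω_n√(1−ζ²) = 118·√0.660 = 95.9 rad/s.
f_d = ω_d/(2π) = 15.3 Hz.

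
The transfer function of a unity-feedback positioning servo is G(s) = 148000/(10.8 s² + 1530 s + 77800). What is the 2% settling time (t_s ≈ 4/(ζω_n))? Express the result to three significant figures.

Dividing through by 10.8: denominator becomes s² + 141.7 s + 7204.
So ω_n = √7204 = 84.9 rad/s and ζ = 141.7/(2·84.9) = 0.835.
t_s ≈ 4/(ζω_n) = 0.0565 s.

t_s ≈ 0.0565 s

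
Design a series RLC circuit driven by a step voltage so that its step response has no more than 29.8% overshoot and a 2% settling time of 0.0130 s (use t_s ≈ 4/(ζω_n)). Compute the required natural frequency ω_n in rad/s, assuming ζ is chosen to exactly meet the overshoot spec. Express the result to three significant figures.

ω_n ≈ 856 rad/s

From %OS = 100·exp(−πζ/√(1−ζ²)), invert to get ζ = −ln(OS)/√(π² + ln²(OS)) with OS = 0.298.
−ln 0.298 = 1.211, so ζ = 1.211/√(π² + 1.466) = 0.360.
From t_s ≈ 4/(ζω_n): ω_n = 4/(ζ·t_s) = 4/(0.360·0.0130) = 856 rad/s.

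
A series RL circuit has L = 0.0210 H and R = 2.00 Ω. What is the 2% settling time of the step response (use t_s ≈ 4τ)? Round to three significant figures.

t_s ≈ 0.0420 s

τ = L/R = 0.0210/2.00 = 0.0105 s.
t_s ≈ 4τ = 0.0420 s.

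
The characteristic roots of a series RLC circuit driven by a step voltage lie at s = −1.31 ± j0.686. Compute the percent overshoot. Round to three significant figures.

|pole| = ω_n = √(1.31² + 0.686²) = 1.48 rad/s; ζ = cos θ = σ/ω_n = 0.886.
%OS = 100 e^{−πζ/√(1−ζ²)} with ζ = 0.886 gives 0.248%.

%OS ≈ 0.248%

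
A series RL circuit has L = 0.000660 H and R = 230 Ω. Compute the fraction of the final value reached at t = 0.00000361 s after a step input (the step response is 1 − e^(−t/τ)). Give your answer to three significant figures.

τ = L/R = 0.000660/230 = 0.00000287 s.
y(t)/y_∞ = 1 − e^(−t/τ) = 1 − e^(−0.00000361/0.00000287) = 1 − e^(−1.26) = 0.716.

y/y_∞ ≈ 0.716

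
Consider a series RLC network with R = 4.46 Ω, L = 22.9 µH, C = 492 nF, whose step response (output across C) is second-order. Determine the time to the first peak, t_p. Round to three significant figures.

For a series RLC circuit (capacitor voltage as output), ω_n = 1/√(LC) = 1/√(22.9 µH · 492 nF) = 298000 rad/s.
ζ = (R/2)·√(C/L) = (4.46/2)·√(492 nF/22.9 µH) = 0.327.
ω_d = 298000·√(1 − 0.327²) = 282000 rad/s. t_p = π/ω_d = 0.0000112 s.

t_p ≈ 0.0000112 s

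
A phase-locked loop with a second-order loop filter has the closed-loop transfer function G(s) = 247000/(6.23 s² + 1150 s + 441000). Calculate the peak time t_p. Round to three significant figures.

Dividing through by 6.23: denominator becomes s² + 184.6 s + 70790.
So ω_n = √70790 = 266 rad/s and ζ = 184.6/(2·266) = 0.347.
ω_d = 266·√(1 − 0.347²) = 250 rad/s. t_p = π/ω_d = 0.0126 s.

t_p ≈ 0.0126 s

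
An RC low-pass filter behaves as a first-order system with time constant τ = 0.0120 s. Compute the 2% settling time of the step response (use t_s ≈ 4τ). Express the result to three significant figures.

t_s ≈ 4τ = 0.0480 s.

t_s ≈ 0.0480 s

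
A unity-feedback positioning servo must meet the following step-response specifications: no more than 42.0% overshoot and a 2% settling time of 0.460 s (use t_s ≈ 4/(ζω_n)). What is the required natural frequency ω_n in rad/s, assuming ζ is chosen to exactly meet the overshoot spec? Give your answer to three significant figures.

ω_n ≈ 32.7 rad/s

From %OS = 100·exp(−πζ/√(1−ζ²)), invert to get ζ = −ln(OS)/√(π² + ln²(OS)) with OS = 0.420.
−ln 0.420 = 0.8675, so ζ = 0.8675/√(π² + 0.7526) = 0.266.
From t_s ≈ 4/(ζω_n): ω_n = 4/(ζ·t_s) = 4/(0.266·0.460) = 32.7 rad/s.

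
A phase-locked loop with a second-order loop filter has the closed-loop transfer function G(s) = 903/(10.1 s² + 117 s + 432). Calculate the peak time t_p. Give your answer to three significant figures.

Dividing through by 10.1: denominator becomes s² + 11.58 s + 42.77.
So ω_n = √42.77 = 6.54 rad/s and ζ = 11.58/(2·6.54) = 0.886.
The damped frequency ω_d = ω_n√(1−ζ²) = 3.04 rad/s. t_p = π/ω_d = 1.03 s.

t_p ≈ 1.03 s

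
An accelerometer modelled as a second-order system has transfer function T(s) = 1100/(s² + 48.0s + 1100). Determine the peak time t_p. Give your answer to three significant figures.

Matching coefficients with s² + 2ζω_n s + ω_n² gives ω_n² = 1100 ⇒ ω_n = 33.2 rad/s, and ζ = 48.0/(2ω_n) = 0.724.
The damped frequency ω_d = ω_n√(1−ζ²) = 22.9 rad/s. Then t_p = π/ω_d = 0.137 s.

t_p ≈ 0.137 s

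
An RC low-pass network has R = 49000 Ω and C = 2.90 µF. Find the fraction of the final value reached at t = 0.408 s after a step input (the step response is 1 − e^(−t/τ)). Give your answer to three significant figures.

τ = RC = 49000 × 2.90 µF = 0.142 s.
y(t)/y_∞ = 1 − e^(−t/τ) = 1 − e^(−0.408/0.142) = 1 − e^(−2.87) = 0.943.

y/y_∞ ≈ 0.943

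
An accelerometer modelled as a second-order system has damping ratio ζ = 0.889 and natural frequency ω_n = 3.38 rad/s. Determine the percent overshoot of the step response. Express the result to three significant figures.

%OS ≈ 0.224%

For an underdamped second-order system, %OS = 100·exp(−πζ/√(1−ζ²)).
πζ/√(1−ζ²) = π·0.889/√(1−0.790) = 6.099, so %OS = 100·e^(−6.099) = 0.224%.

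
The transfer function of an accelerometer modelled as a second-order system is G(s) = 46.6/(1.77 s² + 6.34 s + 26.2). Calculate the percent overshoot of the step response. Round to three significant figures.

%OS ≈ 19.2%

Dividing through by 1.77: denominator becomes s² + 3.582 s + 14.80.
So ω_n = √14.80 = 3.85 rad/s and ζ = 3.582/(2·3.85) = 0.466.
%OS = 100·exp(−πζ/√(1−ζ²)) = 19.2%.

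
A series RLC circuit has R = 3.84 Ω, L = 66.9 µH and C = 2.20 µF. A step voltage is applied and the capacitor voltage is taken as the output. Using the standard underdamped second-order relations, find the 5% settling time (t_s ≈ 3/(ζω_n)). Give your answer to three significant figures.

t_s ≈ 0.000105 s

For a series RLC circuit (capacitor voltage as output), ω_n = 1/√(LC) = 1/√(66.9 µH · 2.20 µF) = 82400 rad/s.
ζ = (R/2)·√(C/L) = (3.84/2)·√(2.20 µF/66.9 µH) = 0.348.
t_s ≈ 3/(ζω_n) = 0.000105 s.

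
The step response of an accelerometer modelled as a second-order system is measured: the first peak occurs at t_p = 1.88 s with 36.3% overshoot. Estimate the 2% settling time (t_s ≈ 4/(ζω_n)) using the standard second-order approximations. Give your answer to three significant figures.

The overshoot fixes ζ = −ln(OS)/√(π²+ln²(OS)) = 0.307.
t_p = π/ω_d ⇒ ω_d = 1.67 rad/s; then ω_n = ω_d/√(1−ζ²) = 1.76 rad/s.
t_s ≈ 4/(ζω_n) = 4/(0.307·1.76) = 7.42 s.

t_s ≈ 7.42 s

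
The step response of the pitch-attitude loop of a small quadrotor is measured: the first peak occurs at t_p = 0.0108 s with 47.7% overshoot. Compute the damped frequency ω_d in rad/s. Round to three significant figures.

t_p = π/ω_d, so ω_d = π/0.0108 = 291 rad/s.

ω_d ≈ 291 rad/s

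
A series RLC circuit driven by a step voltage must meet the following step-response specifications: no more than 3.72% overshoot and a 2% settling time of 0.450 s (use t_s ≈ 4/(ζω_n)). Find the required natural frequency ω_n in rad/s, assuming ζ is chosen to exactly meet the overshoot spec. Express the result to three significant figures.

Inverting the overshoot relation: ζ = |ln 0.0372|/√(π² + ln²0.0372) = 0.723.
From t_s ≈ 4/(ζω_n): ω_n = 4/(ζ·t_s) = 4/(0.723·0.450) = 12.3 rad/s.

ω_n ≈ 12.3 rad/s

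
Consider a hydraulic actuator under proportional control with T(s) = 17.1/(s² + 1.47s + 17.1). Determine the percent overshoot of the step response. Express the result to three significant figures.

Matching coefficients with s² + 2ζω_n s + ω_n² gives ω_n² = 17.1 ⇒ ω_n = 4.14 rad/s, and ζ = 1.47/(2ω_n) = 0.178.
Overshoot: exp(−π·0.178/√(1−0.178²)) = 0.567, i.e. 56.7%.

%OS ≈ 56.7%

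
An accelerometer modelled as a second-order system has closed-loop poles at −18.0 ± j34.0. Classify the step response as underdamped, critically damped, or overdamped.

underdamped

Since the poles form a complex-conjugate pair with nonzero imaginary part, the response is underdamped.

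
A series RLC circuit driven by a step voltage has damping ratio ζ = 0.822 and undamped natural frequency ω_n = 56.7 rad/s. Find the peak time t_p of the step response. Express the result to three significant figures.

t_p ≈ 0.0973 s

The damped frequency is ω_d = ω_n√(1−ζ²) = 56.7·√(1−0.676) = 32.3 rad/s.
Peak time t_p = π/ω_d = π/32.3 = 0.0973 s.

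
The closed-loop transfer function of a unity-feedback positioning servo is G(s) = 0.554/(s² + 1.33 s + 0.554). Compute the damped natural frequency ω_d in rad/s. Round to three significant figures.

ω_d ≈ 0.334 rad/s

Comparing the denominator to s² + 2ζω_n s + ω_n²: ω_n = √0.554 = 0.744 rad/s, and 2ζω_n = 1.33 so ζ = 1.33/(2·0.744) = 0.893.
The damped frequency ω_d = ω_n√(1−ζ²) = 0.334 rad/s.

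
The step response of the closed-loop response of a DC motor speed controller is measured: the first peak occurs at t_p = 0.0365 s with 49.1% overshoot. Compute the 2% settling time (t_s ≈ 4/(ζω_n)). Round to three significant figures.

From the overshoot, ζ = −ln(OS)/√(π²+ln²(OS)) = 0.221.
From t_p = π/ω_d, ω_d = π/0.0365 = 86.1 rad/s, so ω_n = ω_d/√(1−ζ²) = 88.2 rad/s.
t_s ≈ 4/(ζω_n) = 4/(0.221·88.2) = 0.205 s.

t_s ≈ 0.205 s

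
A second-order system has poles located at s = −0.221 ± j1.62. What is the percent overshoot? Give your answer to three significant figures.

%OS ≈ 65.1%

The poles are at −σ ± jω_d with σ = 0.221 and ω_d = 1.62, so ω_n = √(σ²+ω_d²) = 1.64 rad/s and ζ = σ/ω_n = 0.135.
%OS = 100 e^{−πζ/√(1−ζ²)} with ζ = 0.135 gives 65.1%.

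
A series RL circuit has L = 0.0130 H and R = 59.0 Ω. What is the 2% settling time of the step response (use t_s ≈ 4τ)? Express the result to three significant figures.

τ = L/R = 0.0130/59.0 = 0.000220 s.
t_s ≈ 4τ = 0.000881 s.

t_s ≈ 0.000881 s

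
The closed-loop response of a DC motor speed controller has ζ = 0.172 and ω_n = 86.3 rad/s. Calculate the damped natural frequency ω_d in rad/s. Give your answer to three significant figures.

ω_d ≈ 85.0 rad/s

ω_d = ω_n√(1−ζ²) = 86.3·√0.970 = 85.0 rad/s.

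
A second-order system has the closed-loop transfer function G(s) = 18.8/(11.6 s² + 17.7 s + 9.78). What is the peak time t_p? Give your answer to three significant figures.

t_p ≈ 6.15 s

Dividing through by 11.6: denominator becomes s² + 1.526 s + 0.8431.
So ω_n = √0.8431 = 0.918 rad/s and ζ = 1.526/(2·0.918) = 0.831.
ω_d = 0.918·√(1 − 0.831²) = 0.511 rad/s. t_p = π/ω_d = 6.15 s.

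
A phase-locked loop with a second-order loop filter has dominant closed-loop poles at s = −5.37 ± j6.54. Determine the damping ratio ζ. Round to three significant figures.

With σ = 5.37, ω_d = 6.54: ω_n = √(σ²+ω_d²) = 8.46 rad/s, ζ = σ/ω_n = 0.635.

ζ ≈ 0.635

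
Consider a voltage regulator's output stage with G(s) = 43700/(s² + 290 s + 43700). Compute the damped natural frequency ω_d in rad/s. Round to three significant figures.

ω_d ≈ 151 rad/s

Comparing the denominator to s² + 2ζω_n s + ω_n²: ω_n = √43700 = 209 rad/s, and 2ζω_n = 290 so ζ = 290/(2·209) = 0.694.
The damped frequency ω_d = ω_n√(1−ζ²) = 151 rad/s.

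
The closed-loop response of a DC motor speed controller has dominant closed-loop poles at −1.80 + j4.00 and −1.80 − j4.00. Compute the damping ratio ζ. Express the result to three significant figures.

ζ ≈ 0.410

The poles are at −σ ± jω_d with σ = 1.80 and ω_d = 4.00, so ω_n = √(σ²+ω_d²) = 4.39 rad/s and ζ = σ/ω_n = 0.410.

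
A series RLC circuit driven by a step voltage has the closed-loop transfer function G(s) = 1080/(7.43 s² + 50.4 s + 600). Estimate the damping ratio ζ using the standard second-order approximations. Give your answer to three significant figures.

Dividing through by 7.43: denominator becomes s² + 6.783 s + 80.75.
So ω_n = √80.75 = 8.99 rad/s and ζ = 6.783/(2·8.99) = 0.377.

ζ ≈ 0.377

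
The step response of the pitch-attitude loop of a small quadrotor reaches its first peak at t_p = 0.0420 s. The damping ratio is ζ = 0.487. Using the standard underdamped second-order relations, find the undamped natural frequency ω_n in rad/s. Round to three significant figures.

ω_n ≈ 85.6 rad/s

Peak time t_p = π/ω_d, so ω_d = π/t_p = π/0.0420 = 74.8 rad/s.
ω_n = ω_d/√(1−ζ²) = 74.8/√0.763 = 85.6 rad/s.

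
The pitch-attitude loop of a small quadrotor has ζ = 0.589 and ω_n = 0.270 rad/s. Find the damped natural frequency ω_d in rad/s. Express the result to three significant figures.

ω_d ≈ 0.218 rad/s

ω_d = ω_n√(1−ζ²) = 0.270·√0.653 = 0.218 rad/s.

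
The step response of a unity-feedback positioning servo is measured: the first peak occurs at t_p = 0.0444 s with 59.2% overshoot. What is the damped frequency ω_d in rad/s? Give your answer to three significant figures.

ω_d ≈ 70.8 rad/s

t_p = π/ω_d, so ω_d = π/0.0444 = 70.8 rad/s.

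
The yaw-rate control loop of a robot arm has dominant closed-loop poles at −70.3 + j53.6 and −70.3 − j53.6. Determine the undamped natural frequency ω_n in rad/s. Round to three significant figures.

With σ = 70.3, ω_d = 53.6: ω_n = √(σ²+ω_d²) = 88.4 rad/s, ζ = σ/ω_n = 0.795.

ω_n ≈ 88.4 rad/s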